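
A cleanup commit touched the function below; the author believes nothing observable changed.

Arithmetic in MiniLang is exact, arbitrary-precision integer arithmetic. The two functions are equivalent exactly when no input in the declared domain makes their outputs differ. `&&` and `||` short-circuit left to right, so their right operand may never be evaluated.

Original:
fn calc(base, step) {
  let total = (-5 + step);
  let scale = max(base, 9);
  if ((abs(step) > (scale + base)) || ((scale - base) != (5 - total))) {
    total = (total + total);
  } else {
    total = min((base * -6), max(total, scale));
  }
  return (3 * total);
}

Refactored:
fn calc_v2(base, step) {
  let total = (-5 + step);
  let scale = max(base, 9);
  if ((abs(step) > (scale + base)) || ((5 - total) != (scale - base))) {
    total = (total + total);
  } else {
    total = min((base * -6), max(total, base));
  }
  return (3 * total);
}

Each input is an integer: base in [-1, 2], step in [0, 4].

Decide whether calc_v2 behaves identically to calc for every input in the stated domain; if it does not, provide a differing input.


On input base=-1, step=0, calc returns 18 while calc_v2 returns -3.
verdict: not equivalent; witness: base=-1, step=0


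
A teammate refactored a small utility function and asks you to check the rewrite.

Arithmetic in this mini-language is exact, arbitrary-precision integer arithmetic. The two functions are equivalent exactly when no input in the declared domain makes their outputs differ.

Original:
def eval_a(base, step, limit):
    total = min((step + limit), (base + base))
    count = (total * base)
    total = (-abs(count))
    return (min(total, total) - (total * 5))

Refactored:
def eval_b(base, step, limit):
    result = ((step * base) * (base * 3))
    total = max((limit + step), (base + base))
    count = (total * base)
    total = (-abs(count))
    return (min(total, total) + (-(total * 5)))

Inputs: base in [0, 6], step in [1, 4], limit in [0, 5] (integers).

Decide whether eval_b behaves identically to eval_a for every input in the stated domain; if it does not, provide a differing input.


The rewrite breaks on base=1, step=1, limit=0, where the results are 4 and 8.
eval_a: total := 1 | count := 1 | total := -1 | result 4
eval_b: result := 3 | total := 2 | count := 2 | total := -2 | result 8
verdict: not equivalent; witness: base=1, step=1, limit=0


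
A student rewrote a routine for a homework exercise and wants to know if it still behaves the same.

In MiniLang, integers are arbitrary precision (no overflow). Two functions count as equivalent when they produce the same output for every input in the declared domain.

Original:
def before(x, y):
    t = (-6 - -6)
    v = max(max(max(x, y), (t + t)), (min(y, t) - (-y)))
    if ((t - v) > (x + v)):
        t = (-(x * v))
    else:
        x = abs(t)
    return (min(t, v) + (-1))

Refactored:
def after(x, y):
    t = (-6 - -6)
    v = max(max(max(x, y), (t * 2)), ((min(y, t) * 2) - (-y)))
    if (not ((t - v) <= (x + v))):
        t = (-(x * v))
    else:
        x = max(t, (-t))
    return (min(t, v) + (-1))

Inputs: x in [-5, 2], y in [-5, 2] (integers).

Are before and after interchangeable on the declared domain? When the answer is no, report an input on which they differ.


Equivalent. The suspicious edit (`1` became `2`) never changes the result for any input inside the declared domain.
Sweeping the whole domain (64 inputs) finds no disagreement.
Spot check at x=2, y=-5 — before: t becomes 0; next v becomes 2; next ((t - v) > (x + v)) evaluates to false; next x becomes 0; next final value -1. after: t becomes 0; next v becomes 2; next (not ((t - v) <= (x + v))) evaluates to false; next x becomes 0; next final value -1. Both give -1.
verdict: equivalent


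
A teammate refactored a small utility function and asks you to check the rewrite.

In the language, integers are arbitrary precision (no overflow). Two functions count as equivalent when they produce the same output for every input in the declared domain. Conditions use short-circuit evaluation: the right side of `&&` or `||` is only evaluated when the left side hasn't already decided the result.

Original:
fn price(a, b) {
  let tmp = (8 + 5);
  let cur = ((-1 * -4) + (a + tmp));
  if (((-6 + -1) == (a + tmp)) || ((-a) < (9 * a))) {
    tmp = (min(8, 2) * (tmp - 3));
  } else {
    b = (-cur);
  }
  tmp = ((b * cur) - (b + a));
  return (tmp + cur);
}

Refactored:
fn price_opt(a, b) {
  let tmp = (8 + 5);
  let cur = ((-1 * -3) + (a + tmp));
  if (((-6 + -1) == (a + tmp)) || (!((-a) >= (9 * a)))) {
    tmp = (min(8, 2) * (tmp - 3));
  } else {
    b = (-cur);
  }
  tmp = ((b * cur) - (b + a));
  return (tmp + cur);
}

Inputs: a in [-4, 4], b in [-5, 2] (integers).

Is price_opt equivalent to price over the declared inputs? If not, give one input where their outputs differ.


Input a=-4, b=-5: -139 from price versus -116 from price_opt.
verdict: not equivalent; witness: a=-4, b=-5


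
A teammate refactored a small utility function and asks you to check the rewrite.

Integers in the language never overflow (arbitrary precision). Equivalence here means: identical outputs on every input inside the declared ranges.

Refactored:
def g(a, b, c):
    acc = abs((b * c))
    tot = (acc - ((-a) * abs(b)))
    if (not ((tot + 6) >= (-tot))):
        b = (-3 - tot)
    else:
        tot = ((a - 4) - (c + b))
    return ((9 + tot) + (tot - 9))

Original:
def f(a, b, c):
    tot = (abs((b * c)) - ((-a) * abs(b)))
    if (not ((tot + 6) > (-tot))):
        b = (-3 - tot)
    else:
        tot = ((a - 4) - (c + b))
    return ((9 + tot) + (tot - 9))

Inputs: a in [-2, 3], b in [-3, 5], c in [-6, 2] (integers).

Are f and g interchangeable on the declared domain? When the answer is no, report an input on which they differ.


Run the pair on a=-2, b=-3, c=-1.
f: tot=-3, then (not ((tot + 6) > (-tot))) is true, then b=0, then returns -6
g: acc=3, then tot=-3, then (not ((tot + 6) >= (-tot))) is false, then tot=-2, then returns -4
-6 vs -4 — the two versions disagree here.
verdict: not equivalent; witness: a=-2, b=-3, c=-1


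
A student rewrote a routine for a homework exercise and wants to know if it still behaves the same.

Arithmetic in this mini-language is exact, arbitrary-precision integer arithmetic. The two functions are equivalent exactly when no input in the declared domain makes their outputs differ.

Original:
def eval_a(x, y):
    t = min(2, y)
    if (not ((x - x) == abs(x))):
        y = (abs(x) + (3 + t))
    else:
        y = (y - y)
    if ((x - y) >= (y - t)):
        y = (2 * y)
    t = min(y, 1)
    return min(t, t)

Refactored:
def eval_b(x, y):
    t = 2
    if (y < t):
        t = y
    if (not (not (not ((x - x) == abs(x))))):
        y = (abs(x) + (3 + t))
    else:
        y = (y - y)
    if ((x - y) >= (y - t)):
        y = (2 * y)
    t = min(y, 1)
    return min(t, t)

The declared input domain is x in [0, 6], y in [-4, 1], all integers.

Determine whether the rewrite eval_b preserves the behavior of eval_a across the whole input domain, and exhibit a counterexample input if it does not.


The two are interchangeable: statement counts differ, branching structure differs, comparison usage differs, boolean connective usage differs, min/max/abs usage differs, and every declared input agrees.
Spot check at x=5, y=-3 — eval_a: t := -3 | (not ((x - x) == abs(x))): true | y := 5 | ((x - y) >= (y - t)): false | t := 1 | result 1. eval_b: t := 2 | (y < t): true | t := -3 | (not (not (not ((x - x) == abs(x))))): true | y := 5 | ((x - y) >= (y - t)): false | t := 1 | result 1. Both give 1.
An exhaustive pass over the 42 declared inputs shows identical outputs.
verdict: equivalent


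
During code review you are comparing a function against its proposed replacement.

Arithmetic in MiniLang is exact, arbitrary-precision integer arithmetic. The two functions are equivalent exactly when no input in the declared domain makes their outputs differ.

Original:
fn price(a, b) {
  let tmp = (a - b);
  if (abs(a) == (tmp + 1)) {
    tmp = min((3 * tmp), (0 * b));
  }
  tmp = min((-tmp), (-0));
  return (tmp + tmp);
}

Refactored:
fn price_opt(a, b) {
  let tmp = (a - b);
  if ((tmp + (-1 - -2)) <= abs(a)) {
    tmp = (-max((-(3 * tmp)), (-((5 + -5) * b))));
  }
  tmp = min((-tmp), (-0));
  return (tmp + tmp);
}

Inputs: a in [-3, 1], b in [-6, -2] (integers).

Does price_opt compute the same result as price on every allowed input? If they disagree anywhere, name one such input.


On input a=-3, b=-4, price returns -2 while price_opt returns 0.
verdict: not equivalent; witness: a=-3, b=-4


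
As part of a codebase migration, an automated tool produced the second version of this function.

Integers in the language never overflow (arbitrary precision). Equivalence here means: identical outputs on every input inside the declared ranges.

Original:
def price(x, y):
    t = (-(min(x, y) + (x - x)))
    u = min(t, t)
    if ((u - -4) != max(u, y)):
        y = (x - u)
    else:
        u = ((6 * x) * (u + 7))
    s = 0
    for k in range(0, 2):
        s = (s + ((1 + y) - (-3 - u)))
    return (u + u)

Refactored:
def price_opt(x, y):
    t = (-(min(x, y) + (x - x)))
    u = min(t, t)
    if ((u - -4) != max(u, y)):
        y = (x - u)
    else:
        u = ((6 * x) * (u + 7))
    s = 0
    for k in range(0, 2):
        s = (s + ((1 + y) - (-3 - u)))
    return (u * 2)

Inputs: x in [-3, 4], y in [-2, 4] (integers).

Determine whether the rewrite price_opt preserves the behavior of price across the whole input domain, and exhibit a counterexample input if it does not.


Equivalent — the differences include arithmetic usage differs; constant usage differs, yet no declared input distinguishes the two.
Spot check at x=2, y=4 — price: t becomes -2; next u becomes -2; next ((u - -4) != max(u, y)) evaluates to true; next y becomes 4; next s becomes 0; next at k=0:; next s becomes 6; next at k=1:; next s becomes 12; next final value -4. price_opt: t becomes -2; next u becomes -2; next ((u - -4) != max(u, y)) evaluates to true; next y becomes 4; next s becomes 0; next at k=0:; next s becomes 6; next at k=1:; next s becomes 12; next final value -4. Both give -4.
An exhaustive pass over the 56 declared inputs shows identical outputs.
verdict: equivalent


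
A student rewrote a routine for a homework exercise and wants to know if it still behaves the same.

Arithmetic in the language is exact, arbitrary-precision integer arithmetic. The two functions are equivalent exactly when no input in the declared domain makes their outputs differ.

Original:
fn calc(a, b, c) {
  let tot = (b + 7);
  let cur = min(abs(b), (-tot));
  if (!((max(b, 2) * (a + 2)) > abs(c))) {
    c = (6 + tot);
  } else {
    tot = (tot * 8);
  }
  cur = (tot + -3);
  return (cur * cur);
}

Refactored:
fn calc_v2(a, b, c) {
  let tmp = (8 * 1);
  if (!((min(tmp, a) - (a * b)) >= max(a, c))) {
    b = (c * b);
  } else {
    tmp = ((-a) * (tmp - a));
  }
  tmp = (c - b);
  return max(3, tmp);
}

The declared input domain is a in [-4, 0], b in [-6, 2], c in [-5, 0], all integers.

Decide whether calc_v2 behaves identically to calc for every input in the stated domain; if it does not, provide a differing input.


Take a=-4, b=-6, c=-5.
calc: tot becomes 1; next cur becomes -1; next (!((max(b, 2) * (a + 2)) > abs(c))) evaluates to true; next c becomes 7; next cur becomes -2; next final value 4
calc_v2: tmp becomes 8; next (!((min(tmp, a) - (a * b)) >= max(a, c))) evaluates to true; next b becomes 30; next tmp becomes -35; next final value 3
4 != 3, so the rewrite changes behavior.
verdict: not equivalent; witness: a=-4, b=-6, c=-5


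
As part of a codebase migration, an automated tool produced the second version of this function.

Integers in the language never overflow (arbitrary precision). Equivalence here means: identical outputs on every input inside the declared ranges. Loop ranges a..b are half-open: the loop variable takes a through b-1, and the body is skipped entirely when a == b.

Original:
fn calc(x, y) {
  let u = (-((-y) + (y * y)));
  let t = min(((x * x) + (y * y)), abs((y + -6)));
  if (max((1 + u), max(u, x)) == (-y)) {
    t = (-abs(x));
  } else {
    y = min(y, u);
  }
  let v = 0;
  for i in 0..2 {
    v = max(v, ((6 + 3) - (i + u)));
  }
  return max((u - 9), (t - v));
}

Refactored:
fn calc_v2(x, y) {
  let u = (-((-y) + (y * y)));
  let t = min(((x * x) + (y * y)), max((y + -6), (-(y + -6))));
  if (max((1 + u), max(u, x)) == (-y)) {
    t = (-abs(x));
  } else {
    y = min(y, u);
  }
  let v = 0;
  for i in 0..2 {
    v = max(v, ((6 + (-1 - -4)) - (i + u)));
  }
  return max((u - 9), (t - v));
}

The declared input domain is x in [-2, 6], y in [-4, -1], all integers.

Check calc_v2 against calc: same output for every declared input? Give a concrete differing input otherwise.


Differences: constant usage differs; and arithmetic usage differs; and min/max/abs usage differs — yet all 36 inputs agree.
verdict: equivalent


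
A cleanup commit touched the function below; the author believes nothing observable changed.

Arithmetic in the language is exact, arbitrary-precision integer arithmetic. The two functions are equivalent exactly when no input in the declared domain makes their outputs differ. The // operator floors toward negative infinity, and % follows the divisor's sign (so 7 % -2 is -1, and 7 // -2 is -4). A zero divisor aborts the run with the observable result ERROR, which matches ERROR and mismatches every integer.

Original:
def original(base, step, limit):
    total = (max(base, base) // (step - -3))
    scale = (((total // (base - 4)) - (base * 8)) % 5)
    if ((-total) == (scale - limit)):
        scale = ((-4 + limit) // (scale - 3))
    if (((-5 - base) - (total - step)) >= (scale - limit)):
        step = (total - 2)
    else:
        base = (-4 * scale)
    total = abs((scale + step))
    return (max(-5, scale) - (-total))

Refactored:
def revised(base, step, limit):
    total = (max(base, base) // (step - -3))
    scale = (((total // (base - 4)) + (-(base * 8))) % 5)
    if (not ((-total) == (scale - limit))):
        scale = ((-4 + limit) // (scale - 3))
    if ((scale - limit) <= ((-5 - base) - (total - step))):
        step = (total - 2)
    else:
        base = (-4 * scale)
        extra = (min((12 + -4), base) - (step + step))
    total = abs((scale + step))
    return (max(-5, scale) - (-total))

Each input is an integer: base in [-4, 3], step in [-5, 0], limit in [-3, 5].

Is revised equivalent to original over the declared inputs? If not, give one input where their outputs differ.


There is a counterexample at base=-4, step=-2, limit=-3: 2 on one side, 12 on the other.
original: total becomes -4; next scale becomes 2; next ((-total) == (scale - limit)) evaluates to false; next (((-5 - base) - (total - step)) >= (scale - limit)) evaluates to false; next base becomes -8; next total becomes 0; next final value 2
revised: total becomes -4; next scale becomes 2; next (not ((-total) == (scale - limit))) evaluates to true; next scale becomes 7; next ((scale - limit) <= ((-5 - base) - (total - step))) evaluates to false; next base becomes -28; next extra becomes -24; next total becomes 5; next final value 12
verdict: not equivalent; witness: base=-4, step=-2, limit=-3


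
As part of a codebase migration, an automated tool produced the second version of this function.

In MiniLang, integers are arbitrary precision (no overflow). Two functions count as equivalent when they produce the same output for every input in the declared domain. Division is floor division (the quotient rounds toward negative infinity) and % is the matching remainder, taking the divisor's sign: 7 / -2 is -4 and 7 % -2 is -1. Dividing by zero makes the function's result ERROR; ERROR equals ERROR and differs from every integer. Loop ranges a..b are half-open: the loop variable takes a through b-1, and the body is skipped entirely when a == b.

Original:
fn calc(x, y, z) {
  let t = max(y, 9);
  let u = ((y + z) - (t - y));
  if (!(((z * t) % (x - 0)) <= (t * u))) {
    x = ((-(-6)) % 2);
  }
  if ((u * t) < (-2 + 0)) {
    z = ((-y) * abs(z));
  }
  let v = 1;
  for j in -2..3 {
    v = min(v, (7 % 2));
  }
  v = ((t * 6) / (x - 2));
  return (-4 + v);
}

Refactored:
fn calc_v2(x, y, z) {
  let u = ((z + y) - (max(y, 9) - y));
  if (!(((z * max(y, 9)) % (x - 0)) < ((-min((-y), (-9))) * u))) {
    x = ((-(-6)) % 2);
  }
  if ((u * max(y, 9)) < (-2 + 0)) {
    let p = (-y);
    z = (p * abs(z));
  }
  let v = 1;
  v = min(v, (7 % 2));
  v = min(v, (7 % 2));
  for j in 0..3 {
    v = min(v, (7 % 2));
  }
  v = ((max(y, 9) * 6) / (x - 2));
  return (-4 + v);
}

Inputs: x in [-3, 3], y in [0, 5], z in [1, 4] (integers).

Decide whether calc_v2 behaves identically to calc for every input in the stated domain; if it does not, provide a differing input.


The rewrite breaks on x=-3, y=3, z=3, where the results are -15 and -31.
calc: t=9, then u=0, then (!(((z * t) % (x - 0)) <= (t * u))) is false, then ((u * t) < (-2 + 0)) is false, then v=1, then (j=-2), then v=1, then (j=-1), then v=1, then (j=0), then v=1, then (j=1), then v=1, then (j=2), then v=1, then v=-11, then returns -15
calc_v2: u=0, then (!(((z * max(y, 9)) % (x - 0)) < ((-min((-y), (-9))) * u))) is true, then x=0, then ((u * max(y, 9)) < (-2 + 0)) is false, then v=1, then v=1, then v=1, then (j=0), then v=1, then (j=1), then v=1, then (j=2), then v=1, then v=-27, then returns -31
verdict: not equivalent; witness: x=-3, y=3, z=3


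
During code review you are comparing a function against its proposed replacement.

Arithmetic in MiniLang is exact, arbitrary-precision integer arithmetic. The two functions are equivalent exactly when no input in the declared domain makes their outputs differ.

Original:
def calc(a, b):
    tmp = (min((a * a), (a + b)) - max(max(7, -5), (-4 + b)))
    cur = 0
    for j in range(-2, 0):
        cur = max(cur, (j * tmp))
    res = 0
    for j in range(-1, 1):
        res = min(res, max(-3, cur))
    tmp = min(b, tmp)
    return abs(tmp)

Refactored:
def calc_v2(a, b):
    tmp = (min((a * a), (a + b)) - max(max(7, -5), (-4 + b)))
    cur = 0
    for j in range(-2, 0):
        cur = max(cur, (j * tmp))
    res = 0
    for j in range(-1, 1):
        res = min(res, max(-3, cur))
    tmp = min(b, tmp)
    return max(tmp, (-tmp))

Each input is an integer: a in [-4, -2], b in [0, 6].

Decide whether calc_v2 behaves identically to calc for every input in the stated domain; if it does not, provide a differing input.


This is a faithful refactor — min/max/abs usage differs, but the computed results match everywhere.
One worked example (a=-3, b=2) — calc: tmp=-8, then cur=0, then (j=-2), then cur=16, then (j=-1), then cur=16, then res=0, then (j=-1), then res=0, then (j=0), then res=0, then tmp=-8, then returns 8; calc_v2: tmp=-8, then cur=0, then (j=-2), then cur=16, then (j=-1), then cur=16, then res=0, then (j=-1), then res=0, then (j=0), then res=0, then tmp=-8, then returns 8; agreement on 8.
Every one of the 21 inputs gives matching results.
verdict: equivalent


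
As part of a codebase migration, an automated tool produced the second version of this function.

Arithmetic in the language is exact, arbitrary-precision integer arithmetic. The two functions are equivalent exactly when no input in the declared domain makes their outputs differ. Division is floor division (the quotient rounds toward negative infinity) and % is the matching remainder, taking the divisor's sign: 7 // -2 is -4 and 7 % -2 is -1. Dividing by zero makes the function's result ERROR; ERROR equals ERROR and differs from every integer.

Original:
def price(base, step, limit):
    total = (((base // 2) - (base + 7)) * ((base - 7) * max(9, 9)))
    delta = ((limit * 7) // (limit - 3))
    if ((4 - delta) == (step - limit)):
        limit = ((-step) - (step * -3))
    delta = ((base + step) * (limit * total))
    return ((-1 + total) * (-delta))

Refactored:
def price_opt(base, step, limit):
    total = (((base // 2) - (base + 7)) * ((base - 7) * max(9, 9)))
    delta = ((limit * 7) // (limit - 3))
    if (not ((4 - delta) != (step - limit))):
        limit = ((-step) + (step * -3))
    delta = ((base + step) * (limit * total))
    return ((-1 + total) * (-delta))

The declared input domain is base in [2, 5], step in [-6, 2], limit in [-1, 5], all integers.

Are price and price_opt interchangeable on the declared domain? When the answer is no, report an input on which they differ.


These are not equivalent — on base=2, step=2, limit=-1 the outputs split (-2067840 vs 4135680).
price: total = 360; delta = 1; ((4 - delta) == (step - limit)) -> true; limit = 4; delta = 5760; return -2067840
price_opt: total = 360; delta = 1; (not ((4 - delta) != (step - limit))) -> true; limit = -8; delta = -11520; return 4135680
verdict: not equivalent; witness: base=2, step=2, limit=-1


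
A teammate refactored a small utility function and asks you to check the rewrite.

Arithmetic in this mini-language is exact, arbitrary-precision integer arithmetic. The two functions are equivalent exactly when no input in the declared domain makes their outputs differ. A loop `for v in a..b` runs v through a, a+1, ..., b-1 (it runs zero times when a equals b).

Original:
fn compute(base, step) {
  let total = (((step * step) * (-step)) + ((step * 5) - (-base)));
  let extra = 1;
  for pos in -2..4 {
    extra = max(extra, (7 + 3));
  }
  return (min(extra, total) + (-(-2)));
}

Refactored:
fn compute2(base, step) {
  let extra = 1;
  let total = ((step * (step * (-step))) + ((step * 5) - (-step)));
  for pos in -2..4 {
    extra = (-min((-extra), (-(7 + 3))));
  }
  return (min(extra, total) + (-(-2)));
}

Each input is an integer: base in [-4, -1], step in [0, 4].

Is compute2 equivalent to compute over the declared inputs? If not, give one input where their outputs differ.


Consider the input base=-4, step=0.
compute: total=-4, then extra=1, then (pos=-2), then extra=10, then (pos=-1), then extra=10, then (pos=0), then extra=10, then (pos=1), then extra=10, then (pos=2), then extra=10, then (pos=3), then extra=10, then returns -2
compute2: extra=1, then total=0, then (pos=-2), then extra=10, then (pos=-1), then extra=10, then (pos=0), then extra=10, then (pos=1), then extra=10, then (pos=2), then extra=10, then (pos=3), then extra=10, then returns 2
-2 and 2 differ, so these are not the same function on this domain.
verdict: not equivalent; witness: base=-4, step=0


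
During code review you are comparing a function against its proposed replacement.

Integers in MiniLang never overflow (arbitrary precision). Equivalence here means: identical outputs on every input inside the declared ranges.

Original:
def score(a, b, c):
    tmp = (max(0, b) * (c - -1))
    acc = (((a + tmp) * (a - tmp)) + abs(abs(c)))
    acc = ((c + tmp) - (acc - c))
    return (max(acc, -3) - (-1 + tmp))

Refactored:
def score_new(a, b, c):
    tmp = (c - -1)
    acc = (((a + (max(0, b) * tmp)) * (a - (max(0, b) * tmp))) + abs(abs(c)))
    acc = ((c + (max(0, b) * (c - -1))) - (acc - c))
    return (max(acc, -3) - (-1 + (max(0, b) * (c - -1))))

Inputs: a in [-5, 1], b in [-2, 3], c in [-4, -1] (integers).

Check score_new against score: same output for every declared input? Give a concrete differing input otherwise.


Behavior is preserved: although constant usage differs, min/max/abs usage differs, arithmetic usage differs, the outputs never diverge.
Tracing a=-1, b=-1, c=-3: score: tmp = 0; acc = 4; acc = -10; return -2 | score_new: tmp = -2; acc = 4; acc = -10; return -2 — matching result -2.
Every one of the 168 inputs gives matching results.
verdict: equivalent


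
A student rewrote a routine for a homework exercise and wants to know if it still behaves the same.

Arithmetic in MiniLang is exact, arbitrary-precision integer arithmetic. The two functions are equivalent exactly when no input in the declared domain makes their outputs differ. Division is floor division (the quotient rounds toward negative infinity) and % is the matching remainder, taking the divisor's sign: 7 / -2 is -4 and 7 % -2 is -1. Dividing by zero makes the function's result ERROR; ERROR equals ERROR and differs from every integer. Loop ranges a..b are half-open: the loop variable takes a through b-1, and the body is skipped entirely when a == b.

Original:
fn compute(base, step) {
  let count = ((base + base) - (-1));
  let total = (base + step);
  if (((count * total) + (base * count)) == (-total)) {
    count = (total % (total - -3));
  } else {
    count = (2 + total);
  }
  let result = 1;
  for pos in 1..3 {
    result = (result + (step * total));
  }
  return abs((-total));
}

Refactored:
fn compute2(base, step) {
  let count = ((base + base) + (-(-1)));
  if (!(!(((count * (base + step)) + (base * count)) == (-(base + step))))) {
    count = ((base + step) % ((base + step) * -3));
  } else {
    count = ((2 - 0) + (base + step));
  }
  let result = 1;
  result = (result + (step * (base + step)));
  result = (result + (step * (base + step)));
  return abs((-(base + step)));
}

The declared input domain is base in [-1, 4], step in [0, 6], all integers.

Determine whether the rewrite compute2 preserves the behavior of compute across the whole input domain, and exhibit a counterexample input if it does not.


base=0, step=0 yields 0 from compute but ERROR from compute2.
verdict: not equivalent; witness: base=0, step=0


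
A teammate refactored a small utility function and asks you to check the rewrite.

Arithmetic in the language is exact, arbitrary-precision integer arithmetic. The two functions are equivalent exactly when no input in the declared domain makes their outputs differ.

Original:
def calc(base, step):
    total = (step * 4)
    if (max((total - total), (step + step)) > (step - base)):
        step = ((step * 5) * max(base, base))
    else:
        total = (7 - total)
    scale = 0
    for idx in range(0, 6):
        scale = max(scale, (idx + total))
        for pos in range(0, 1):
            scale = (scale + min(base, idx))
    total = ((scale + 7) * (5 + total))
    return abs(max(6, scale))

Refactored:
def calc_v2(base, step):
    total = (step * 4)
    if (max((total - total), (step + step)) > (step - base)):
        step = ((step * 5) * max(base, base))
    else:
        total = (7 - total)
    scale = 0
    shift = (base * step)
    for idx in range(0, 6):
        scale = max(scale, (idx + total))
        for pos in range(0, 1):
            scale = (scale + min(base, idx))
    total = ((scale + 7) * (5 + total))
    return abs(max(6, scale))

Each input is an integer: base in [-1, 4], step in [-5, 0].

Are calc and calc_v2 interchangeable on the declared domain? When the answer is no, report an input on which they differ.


This is a faithful refactor — statement counts differ; also local variable names differ; also arithmetic usage differs, but the computed results match everywhere.
One worked example (base=0, step=-3) — calc: total = -12; (max((total - total), (step + step)) > (step - base)) -> true; step = 0; scale = 0; [idx=0]; scale = 0; [pos=0]; scale = 0; [idx=1]; scale = 0; [pos=0]; scale = 0; [idx=2]; scale = 0; [pos=0]; scale = 0; [idx=3]; scale = 0; [pos=0]; scale = 0; [idx=4]; scale = 0; [pos=0]; scale = 0; [idx=5]; scale = 0; [pos=0]; scale = 0; total = -49; return 6; calc_v2: total = -12; (max((total - total), (step + step)) > (step - base)) -> true; step = 0; scale = 0; shift = 0; [idx=0]; scale = 0; [pos=0]; scale = 0; [idx=1]; scale = 0; [pos=0]; scale = 0; [idx=2]; scale = 0; [pos=0]; scale = 0; [idx=3]; scale = 0; [pos=0]; scale = 0; [idx=4]; scale = 0; [pos=0]; scale = 0; [idx=5]; scale = 0; [pos=0]; scale = 0; total = -49; return 6; agreement on 6.
Sweeping the whole domain (36 inputs) finds no disagreement.
verdict: equivalent


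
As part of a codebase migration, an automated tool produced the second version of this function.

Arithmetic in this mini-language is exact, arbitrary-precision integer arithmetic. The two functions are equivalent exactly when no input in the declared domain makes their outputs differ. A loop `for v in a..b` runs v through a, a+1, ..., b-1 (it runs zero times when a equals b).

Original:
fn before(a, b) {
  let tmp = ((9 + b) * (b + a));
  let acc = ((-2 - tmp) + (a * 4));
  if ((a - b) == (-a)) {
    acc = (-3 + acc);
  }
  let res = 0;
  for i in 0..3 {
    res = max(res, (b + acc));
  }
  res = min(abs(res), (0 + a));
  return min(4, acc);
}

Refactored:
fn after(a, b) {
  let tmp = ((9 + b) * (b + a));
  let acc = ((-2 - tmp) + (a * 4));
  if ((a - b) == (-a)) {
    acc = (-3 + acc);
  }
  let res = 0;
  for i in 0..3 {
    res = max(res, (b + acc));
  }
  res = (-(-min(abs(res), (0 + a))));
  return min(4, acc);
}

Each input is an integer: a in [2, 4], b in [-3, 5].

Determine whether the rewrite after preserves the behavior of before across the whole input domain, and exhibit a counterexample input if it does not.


The two versions differ — the changes include same computation, different form.
As a probe, take a=2, b=0: before runs tmp = 18; acc = -12; ((a - b) == (-a)) -> false; res = 0; [i=0]; res = 0; [i=1]; res = 0; [i=2]; res = 0; res = 0; return -12; after runs tmp = 18; acc = -12; ((a - b) == (-a)) -> false; res = 0; [i=0]; res = 0; [i=1]; res = 0; [i=2]; res = 0; res = 0; return -12; both end at -12.
Checked all 27 inputs in the declared domain: the outputs agree on every one.
verdict: equivalent


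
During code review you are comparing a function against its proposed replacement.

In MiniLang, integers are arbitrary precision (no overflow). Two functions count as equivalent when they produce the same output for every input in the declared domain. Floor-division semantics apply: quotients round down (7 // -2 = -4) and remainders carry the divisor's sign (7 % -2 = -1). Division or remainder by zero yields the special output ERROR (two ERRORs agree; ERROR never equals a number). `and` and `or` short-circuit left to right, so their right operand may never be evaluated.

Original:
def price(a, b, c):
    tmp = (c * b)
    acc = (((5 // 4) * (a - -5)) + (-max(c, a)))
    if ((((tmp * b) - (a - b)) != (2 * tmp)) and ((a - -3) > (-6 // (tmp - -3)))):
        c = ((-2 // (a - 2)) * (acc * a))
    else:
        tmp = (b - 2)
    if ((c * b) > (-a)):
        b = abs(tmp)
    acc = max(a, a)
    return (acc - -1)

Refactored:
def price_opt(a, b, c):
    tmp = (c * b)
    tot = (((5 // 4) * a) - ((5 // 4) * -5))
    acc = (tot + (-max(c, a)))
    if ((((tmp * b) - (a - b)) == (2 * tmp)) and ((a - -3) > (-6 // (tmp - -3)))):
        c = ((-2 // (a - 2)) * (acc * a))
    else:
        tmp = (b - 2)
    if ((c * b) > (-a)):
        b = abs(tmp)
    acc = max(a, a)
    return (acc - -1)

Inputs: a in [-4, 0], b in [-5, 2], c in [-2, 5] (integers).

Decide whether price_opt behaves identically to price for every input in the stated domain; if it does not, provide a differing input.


On input a=-4, b=-3, c=1, price returns ERROR while price_opt returns -3.
verdict: not equivalent; witness: a=-4, b=-3, c=1


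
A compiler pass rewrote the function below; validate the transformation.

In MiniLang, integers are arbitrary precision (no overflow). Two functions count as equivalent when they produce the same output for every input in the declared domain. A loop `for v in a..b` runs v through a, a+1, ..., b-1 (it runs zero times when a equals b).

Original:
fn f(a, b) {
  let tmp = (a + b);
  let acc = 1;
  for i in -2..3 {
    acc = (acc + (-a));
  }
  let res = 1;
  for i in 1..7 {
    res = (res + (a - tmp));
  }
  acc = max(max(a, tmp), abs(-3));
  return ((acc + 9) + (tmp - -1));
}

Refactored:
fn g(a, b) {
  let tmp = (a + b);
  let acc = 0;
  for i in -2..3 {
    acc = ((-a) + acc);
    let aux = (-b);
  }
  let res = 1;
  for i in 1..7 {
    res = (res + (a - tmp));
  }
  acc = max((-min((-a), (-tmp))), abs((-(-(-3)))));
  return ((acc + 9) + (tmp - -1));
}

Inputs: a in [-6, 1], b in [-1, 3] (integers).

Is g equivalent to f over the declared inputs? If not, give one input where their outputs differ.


The edit looks behavioral (`1` became `0`), but over these ranges it never changes the outcome.
One worked example (a=0, b=1) — f: tmp = 1; acc = 1; [i=-2]; acc = 1; [i=-1]; acc = 1; [i=0]; acc = 1; [i=1]; acc = 1; [i=2]; acc = 1; res = 1; [i=1]; res = 0; [i=2]; res = -1; [i=3]; res = -2; [i=4]; res = -3; [i=5]; res = -4; [i=6]; res = -5; acc = 3; return 14; g: tmp = 1; acc = 0; [i=-2]; acc = 0; aux = -1; [i=-1]; acc = 0; aux = -1; [i=0]; acc = 0; aux = -1; [i=1]; acc = 0; aux = -1; [i=2]; acc = 0; aux = -1; res = 1; [i=1]; res = 0; [i=2]; res = -1; [i=3]; res = -2; [i=4]; res = -3; [i=5]; res = -4; [i=6]; res = -5; acc = 3; return 14; agreement on 14.
Across all 40 domain points the two functions coincide.
verdict: equivalent


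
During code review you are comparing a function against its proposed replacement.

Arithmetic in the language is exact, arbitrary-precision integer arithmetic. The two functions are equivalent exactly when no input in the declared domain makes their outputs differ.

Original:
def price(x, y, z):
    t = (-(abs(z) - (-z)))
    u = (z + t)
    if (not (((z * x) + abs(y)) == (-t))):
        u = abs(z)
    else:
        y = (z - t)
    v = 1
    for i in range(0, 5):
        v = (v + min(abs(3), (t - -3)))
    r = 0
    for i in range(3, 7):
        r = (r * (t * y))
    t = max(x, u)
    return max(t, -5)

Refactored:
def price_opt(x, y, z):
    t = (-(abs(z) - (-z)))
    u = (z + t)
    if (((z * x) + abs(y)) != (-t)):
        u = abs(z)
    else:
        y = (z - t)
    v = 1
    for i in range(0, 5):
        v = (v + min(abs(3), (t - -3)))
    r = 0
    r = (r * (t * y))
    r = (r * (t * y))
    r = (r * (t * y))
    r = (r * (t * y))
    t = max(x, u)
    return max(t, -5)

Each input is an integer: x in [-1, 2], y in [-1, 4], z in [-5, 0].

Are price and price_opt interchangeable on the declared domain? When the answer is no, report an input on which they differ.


Behavior is preserved: although loop structure differs, and arithmetic usage differs, and statement counts differ, and comparison usage differs, and boolean connective usage differs, the outputs never diverge.
Tracing x=-1, y=1, z=-1: price: t becomes 0; next u becomes -1; next (not (((z * x) + abs(y)) == (-t))) evaluates to true; next u becomes 1; next v becomes 1; next at i=0:; next v becomes 4; next at i=1:; next v becomes 7; next at i=2:; next v becomes 10; next at i=3:; next v becomes 13; next at i=4:; next v becomes 16; next r becomes 0; next at i=3:; next r becomes 0; next at i=4:; next r becomes 0; next at i=5:; next r becomes 0; next at i=6:; next r becomes 0; next t becomes 1; next final value 1 | price_opt: t becomes 0; next u becomes -1; next (((z * x) + abs(y)) != (-t)) evaluates to true; next u becomes 1; next v becomes 1; next at i=0:; next v becomes 4; next at i=1:; next v becomes 7; next at i=2:; next v becomes 10; next at i=3:; next v becomes 13; next at i=4:; next v becomes 16; next r becomes 0; next r becomes 0; next r becomes 0; next r becomes 0; next r becomes 0; next t becomes 1; next final value 1 — matching result 1.
Checked all 144 inputs in the declared domain: the outputs agree on every one.
verdict: equivalent


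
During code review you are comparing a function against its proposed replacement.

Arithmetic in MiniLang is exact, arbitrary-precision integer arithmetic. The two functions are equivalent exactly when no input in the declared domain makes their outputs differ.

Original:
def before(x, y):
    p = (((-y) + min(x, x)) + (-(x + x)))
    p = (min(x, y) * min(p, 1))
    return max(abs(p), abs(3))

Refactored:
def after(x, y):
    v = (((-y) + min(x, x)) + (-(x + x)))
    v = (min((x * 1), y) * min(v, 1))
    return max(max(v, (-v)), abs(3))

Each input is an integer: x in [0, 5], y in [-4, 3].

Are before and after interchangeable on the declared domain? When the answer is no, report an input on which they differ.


Although local variable names differ, and min/max/abs usage differs, and constant usage differs, and arithmetic usage differs, 48/48 inputs agree.
verdict: equivalent


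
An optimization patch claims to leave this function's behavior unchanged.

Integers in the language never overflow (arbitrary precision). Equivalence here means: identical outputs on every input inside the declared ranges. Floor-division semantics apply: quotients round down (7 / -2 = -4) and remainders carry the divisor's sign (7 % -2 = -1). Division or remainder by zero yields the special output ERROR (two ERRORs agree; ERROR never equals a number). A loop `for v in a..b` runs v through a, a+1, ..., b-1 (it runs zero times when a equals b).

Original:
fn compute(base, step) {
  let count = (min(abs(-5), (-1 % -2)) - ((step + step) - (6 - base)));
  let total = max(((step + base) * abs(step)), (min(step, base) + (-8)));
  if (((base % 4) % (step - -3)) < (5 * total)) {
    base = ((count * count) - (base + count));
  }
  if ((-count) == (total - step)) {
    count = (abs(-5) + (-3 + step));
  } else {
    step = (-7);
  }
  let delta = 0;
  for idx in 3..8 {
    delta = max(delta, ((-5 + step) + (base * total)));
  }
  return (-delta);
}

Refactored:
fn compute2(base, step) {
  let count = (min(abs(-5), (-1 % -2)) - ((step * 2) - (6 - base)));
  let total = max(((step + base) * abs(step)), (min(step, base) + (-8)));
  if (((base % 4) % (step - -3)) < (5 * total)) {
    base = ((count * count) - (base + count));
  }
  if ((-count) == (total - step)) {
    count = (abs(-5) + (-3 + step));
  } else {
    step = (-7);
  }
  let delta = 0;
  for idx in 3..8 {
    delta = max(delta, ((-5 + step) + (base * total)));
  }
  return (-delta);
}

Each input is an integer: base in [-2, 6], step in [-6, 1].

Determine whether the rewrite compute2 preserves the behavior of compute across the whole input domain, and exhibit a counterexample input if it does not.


Comparing the listings, the differences include: arithmetic usage differs; constant usage differs.
Spot check at base=2, step=-3 — compute: count=9, then total=-3, then a zero divisor aborts: ERROR. compute2: count=9, then total=-3, then a zero divisor aborts: ERROR. Both give ERROR.
Sweeping the whole domain (72 inputs) finds no disagreement.
verdict: equivalent


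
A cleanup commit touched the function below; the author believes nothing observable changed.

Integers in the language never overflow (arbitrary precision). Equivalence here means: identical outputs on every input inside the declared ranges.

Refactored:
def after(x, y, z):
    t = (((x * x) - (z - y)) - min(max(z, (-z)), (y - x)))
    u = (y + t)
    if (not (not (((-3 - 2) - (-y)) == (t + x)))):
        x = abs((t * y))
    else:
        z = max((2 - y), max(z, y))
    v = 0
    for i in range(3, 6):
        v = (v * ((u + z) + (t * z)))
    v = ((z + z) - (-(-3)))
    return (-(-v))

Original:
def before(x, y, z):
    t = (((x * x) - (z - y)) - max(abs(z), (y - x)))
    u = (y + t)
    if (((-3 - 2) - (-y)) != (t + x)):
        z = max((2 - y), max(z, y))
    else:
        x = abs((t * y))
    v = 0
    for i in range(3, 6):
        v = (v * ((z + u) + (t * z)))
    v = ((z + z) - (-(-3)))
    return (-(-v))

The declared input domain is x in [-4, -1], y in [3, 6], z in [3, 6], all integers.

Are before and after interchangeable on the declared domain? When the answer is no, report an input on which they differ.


Evaluate both at x=-3, y=5, z=3.
before: t := 3 | u := 8 | (((-3 - 2) - (-y)) != (t + x)): false | x := 15 | v := 0 | iter i=3: | v := 0 | iter i=4: | v := 0 | iter i=5: | v := 0 | v := 3 | result 3
after: t := 8 | u := 13 | (not (not (((-3 - 2) - (-y)) == (t + x)))): false | z := 5 | v := 0 | iter i=3: | v := 0 | iter i=4: | v := 0 | iter i=5: | v := 0 | v := 7 | result 7
3 vs 7 — the two versions disagree here.
verdict: not equivalent; witness: x=-3, y=5, z=3


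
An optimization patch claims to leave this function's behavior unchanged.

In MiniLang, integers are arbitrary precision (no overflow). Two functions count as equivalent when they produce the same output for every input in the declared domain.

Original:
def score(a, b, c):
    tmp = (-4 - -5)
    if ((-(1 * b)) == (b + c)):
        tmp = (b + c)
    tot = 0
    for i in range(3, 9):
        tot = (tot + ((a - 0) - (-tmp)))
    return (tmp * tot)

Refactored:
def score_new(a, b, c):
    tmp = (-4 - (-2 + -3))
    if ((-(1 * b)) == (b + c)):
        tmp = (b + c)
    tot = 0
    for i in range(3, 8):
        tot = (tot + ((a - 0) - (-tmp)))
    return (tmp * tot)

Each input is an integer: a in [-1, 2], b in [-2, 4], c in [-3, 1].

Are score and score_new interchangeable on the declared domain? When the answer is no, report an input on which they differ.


Evaluate both at a=-1, b=1, c=-2.
score: tmp=1, then ((-(1 * b)) == (b + c)) is true, then tmp=-1, then tot=0, then (i=3), then tot=-2, then (i=4), then tot=-4, then (i=5), then tot=-6, then (i=6), then tot=-8, then (i=7), then tot=-10, then (i=8), then tot=-12, then returns 12
score_new: tmp=1, then ((-(1 * b)) == (b + c)) is true, then tmp=-1, then tot=0, then (i=3), then tot=-2, then (i=4), then tot=-4, then (i=5), then tot=-6, then (i=6), then tot=-8, then (i=7), then tot=-10, then returns 10
12 and 10 differ, so these are not the same function on this domain.
verdict: not equivalent; witness: a=-1, b=1, c=-2
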